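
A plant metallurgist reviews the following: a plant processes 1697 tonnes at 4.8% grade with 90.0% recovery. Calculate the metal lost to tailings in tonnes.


8.1456 tonnes

Total metal in feed:
= 1697 * 4.8 / 100 = 81.456 tonnes
Metal recovered:
= 81.456 * 90.0 / 100 = 73.3104 tonnes
Metal lost to tailings:
= 81.456 - 73.3104
= 8.1456 tonnes


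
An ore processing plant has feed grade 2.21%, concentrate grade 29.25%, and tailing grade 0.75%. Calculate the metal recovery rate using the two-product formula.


67.8019%

Using the two-product formula:
R = 100 * c * (f - t) / (f * (c - t))
Numerator = 100 * 29.25 * (2.21 - 0.75)
= 100 * 29.25 * 1.46
= 4270.5
Denominator = 2.21 * (29.25 - 0.75)
= 2.21 * 28.5
= 62.985
R = 4270.5 / 62.985
= 67.8019%


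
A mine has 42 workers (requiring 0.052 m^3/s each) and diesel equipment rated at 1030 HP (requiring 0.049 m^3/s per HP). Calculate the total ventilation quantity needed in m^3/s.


Airflow for workers:
Q_people = 42 * 0.052 = 2.184 m^3/s
Airflow for diesel equipment:
Q_diesel = 1030 * 0.049 = 50.47 m^3/s
Total ventilation:
Q_total = 2.184 + 50.47
= 52.654 m^3/s

52.654 m^3/s


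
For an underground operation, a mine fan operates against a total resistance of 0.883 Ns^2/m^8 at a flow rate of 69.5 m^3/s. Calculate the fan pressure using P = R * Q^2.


Compute Q^2:
Q^2 = 69.5^2 = 4830.25
Compute pressure:
P = R * Q^2 = 0.883 * 4830.25
= 4265.1108 Pa

4265.1108 Pa


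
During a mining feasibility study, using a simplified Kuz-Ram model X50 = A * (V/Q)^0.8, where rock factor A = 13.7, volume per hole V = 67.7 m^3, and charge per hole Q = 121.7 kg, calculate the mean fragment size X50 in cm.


Compute V/Q:
V/Q = 67.7 / 121.7 = 0.5562859491
Raise to the power 0.8:
(V/Q)^0.8 = 0.5562859491^0.8 = 0.6255160712
Multiply by A:
X50 = 13.7 * 0.6255160712
= 8.5696 cm

8.5696 cm


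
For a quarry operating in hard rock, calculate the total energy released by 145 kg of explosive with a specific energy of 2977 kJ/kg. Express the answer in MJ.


431.665 MJ

Energy = mass * specific_energy / 1000
= 145 * 2977 / 1000
= 431665 / 1000
= 431.665 MJ


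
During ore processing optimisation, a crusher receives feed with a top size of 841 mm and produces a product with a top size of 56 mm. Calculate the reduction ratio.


Reduction ratio = feed size / product size
= 841 / 56
= 15.0179

15.0179


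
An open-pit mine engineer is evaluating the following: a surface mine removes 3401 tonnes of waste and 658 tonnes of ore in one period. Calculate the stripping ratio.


5.1687

Stripping ratio = waste tonnage / ore tonnage
= 3401 / 658
= 5.1687


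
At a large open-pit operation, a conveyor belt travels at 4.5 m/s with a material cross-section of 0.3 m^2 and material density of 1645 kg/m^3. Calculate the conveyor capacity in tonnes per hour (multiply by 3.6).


Volumetric flow = speed * area
= 4.5 * 0.3 = 1.35 m^3/s
Mass flow = volumetric * density
= 1.35 * 1645 = 2220.75 kg/s
Convert to t/h: multiply by 3.6
Capacity = 2220.75 * 3.6
= 7994.7 t/h

7994.7 t/h


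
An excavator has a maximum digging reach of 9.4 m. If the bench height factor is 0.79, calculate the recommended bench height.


7.426 m

Bench height = reach * factor
= 9.4 * 0.79
= 7.426 m


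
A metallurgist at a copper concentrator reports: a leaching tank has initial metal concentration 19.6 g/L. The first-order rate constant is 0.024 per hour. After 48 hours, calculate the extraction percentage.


68.3996%

Compute the exponent:
-k * t = -0.024 * 48 = -1.152
Remaining concentration:
C = 19.6 * exp(-1.152)
= 19.6 * 0.3160041287
= 6.193680922 g/L
Extracted = 19.6 - 6.193680922 = 13.40631908 g/L
Extraction % = 13.40631908 / 19.6 * 100
= 68.3996%


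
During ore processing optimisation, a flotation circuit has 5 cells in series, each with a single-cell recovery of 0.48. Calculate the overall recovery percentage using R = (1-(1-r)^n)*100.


96.198%

Complement of single-cell recovery:
1 - r = 1 - 0.48 = 0.52
Raise to power n:
(1 - r)^5 = 0.52^5 = 0.0380204032
Overall recovery:
R = (1 - 0.0380204032) * 100
= 96.198%


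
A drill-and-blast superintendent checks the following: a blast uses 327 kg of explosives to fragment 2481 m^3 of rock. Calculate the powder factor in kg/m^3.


0.1318 kg/m^3

Powder factor = explosive mass / rock volume
= 327 / 2481
= 0.1318 kg/m^3


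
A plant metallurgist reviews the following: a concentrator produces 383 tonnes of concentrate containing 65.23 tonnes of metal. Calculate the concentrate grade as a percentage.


Grade = (metal in concentrate / concentrate mass) * 100
= (65.23 / 383) * 100
= 0.1703133159 * 100
= 17.0313%

17.0313%


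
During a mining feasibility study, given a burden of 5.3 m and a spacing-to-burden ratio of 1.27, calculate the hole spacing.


6.731 m

Spacing = burden * ratio
= 5.3 * 1.27
= 6.731 m


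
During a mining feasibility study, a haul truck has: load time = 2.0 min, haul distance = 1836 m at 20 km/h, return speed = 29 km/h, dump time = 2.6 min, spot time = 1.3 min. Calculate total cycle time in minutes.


15.2066 min

Convert haul speed to m/min: 20 * 1000/60 = 333.3333333 m/min
Haul time = 1836 / 333.3333333 = 5.508 min
Convert return speed to m/min: 29 * 1000/60 = 483.3333333 m/min
Return time = 1836 / 483.3333333 = 3.79862069 min
Total cycle time:
= 2.0 + 5.508 + 2.6 + 3.79862069 + 1.3
= 15.2066 min


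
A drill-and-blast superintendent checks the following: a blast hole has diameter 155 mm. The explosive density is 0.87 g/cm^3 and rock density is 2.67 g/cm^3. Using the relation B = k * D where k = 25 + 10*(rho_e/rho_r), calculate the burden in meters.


4.3801 m

First, compute k:
rho_e / rho_r = 0.87 / 2.67 = 0.3258426966
k = 25 + 10 * 0.3258426966 = 28.25842697
Then, compute burden:
B = k * D / 1000 = 28.25842697 * 155 / 1000
= 4380.05618 / 1000
= 4.3801 m


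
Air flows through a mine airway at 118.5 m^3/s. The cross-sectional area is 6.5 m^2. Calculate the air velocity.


Velocity = flow rate / cross-sectional area
= 118.5 / 6.5
= 18.2308 m/s

18.2308 m/s


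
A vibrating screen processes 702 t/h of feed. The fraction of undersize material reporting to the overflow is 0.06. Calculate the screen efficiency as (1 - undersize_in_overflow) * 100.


94.0%

Screen efficiency = (1 - fraction of undersize in overflow) * 100
= (1 - 0.06) * 100
= 0.94 * 100
= 94.0%


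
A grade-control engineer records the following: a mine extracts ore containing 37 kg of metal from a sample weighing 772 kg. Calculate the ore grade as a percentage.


4.7927%

Ore grade = (metal mass / ore mass) * 100
= (37 / 772) * 100
= 0.04792746114 * 100
= 4.7927%


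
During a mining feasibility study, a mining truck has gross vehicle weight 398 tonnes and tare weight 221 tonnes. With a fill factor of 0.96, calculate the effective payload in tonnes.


169.92 tonnes

Maximum payload = gross - tare
= 398 - 221 = 177 tonnes
Effective payload = max payload * fill factor
= 177 * 0.96
= 169.92 tonnes


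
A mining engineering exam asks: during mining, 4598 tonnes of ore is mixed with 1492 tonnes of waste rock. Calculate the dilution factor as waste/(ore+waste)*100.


24.4992%

Total material = ore + waste
= 4598 + 1492 = 6090 tonnes
Dilution = waste / total * 100
= 1492 / 6090 * 100
= 0.2449917898 * 100
= 24.4992%


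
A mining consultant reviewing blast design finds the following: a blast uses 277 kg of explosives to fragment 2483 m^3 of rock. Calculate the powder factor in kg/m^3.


0.1116 kg/m^3

Powder factor = explosive mass / rock volume
= 277 / 2483
= 0.1116 kg/m^3


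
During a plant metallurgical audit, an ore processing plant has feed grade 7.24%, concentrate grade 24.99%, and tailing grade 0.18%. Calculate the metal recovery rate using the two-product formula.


98.2213%

Using the two-product formula:
R = 100 * c * (f - t) / (f * (c - t))
Numerator = 100 * 24.99 * (7.24 - 0.18)
= 100 * 24.99 * 7.06
= 17642.94
Denominator = 7.24 * (24.99 - 0.18)
= 7.24 * 24.81
= 179.6244
R = 17642.94 / 179.6244
= 98.2213%


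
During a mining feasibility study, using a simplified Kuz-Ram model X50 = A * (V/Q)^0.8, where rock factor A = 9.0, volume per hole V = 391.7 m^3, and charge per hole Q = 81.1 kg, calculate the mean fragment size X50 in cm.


Compute V/Q:
V/Q = 391.7 / 81.1 = 4.829839704
Raise to the power 0.8:
(V/Q)^0.8 = 4.829839704^0.8 = 3.524894912
Multiply by A:
X50 = 9.0 * 3.524894912
= 31.7241 cm

31.7241 cm


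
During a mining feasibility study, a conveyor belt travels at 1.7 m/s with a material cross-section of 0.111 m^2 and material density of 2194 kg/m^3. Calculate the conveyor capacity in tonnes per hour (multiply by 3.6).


Volumetric flow = speed * area
= 1.7 * 0.111 = 0.1887 m^3/s
Mass flow = volumetric * density
= 0.1887 * 2194 = 414.0078 kg/s
Convert to t/h: multiply by 3.6
Capacity = 414.0078 * 3.6
= 1490.4281 t/h

1490.4281 t/h


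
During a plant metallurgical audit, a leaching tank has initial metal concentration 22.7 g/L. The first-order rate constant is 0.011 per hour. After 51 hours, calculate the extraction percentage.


Compute the exponent:
-k * t = -0.011 * 51 = -0.561
Remaining concentration:
C = 22.7 * exp(-0.561)
= 22.7 * 0.5706381403
= 12.95348578 g/L
Extracted = 22.7 - 12.95348578 = 9.746514215 g/L
Extraction % = 9.746514215 / 22.7 * 100
= 42.9362%

42.9362%


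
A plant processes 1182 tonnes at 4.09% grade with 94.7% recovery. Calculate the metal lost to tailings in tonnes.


Total metal in feed:
= 1182 * 4.09 / 100 = 48.3438 tonnes
Metal recovered:
= 48.3438 * 94.7 / 100 = 45.7815786 tonnes
Metal lost to tailings:
= 48.3438 - 45.7815786
= 2.5622 tonnes

2.5622 tonnes


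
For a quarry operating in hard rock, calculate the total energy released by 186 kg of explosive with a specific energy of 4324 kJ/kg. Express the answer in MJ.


Energy = mass * specific_energy / 1000
= 186 * 4324 / 1000
= 804264 / 1000
= 804.264 MJ

804.264 MJ


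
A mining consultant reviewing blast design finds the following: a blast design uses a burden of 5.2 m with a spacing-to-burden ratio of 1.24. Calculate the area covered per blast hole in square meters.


First, find the spacing:
Spacing = burden * ratio = 5.2 * 1.24
= 6.448 m
Then, calculate the area:
Area = burden * spacing = 5.2 * 6.448
= 33.5296 m^2

33.5296 m^2


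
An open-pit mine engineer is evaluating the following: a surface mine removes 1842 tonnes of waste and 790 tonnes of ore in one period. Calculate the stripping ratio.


2.3316

Stripping ratio = waste tonnage / ore tonnage
= 1842 / 790
= 2.3316


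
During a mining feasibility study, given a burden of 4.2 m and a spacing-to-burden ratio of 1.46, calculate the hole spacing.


Spacing = burden * ratio
= 4.2 * 1.46
= 6.132 m

6.132 m


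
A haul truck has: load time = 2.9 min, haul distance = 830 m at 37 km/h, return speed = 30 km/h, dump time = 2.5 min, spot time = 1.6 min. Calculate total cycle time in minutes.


10.0059 min

Convert haul speed to m/min: 37 * 1000/60 = 616.6666667 m/min
Haul time = 830 / 616.6666667 = 1.345945946 min
Convert return speed to m/min: 30 * 1000/60 = 500 m/min
Return time = 830 / 500 = 1.66 min
Total cycle time:
= 2.9 + 1.345945946 + 2.5 + 1.66 + 1.6
= 10.0059 min


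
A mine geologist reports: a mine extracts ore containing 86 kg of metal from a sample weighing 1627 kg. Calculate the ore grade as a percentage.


5.2858%

Ore grade = (metal mass / ore mass) * 100
= (86 / 1627) * 100
= 0.0528580209 * 100
= 5.2858%


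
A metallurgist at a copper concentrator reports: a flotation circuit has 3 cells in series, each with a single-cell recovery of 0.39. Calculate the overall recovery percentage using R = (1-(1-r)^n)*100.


77.3019%

Complement of single-cell recovery:
1 - r = 1 - 0.39 = 0.61
Raise to power n:
(1 - r)^3 = 0.61^3 = 0.226981
Overall recovery:
R = (1 - 0.226981) * 100
= 77.3019%


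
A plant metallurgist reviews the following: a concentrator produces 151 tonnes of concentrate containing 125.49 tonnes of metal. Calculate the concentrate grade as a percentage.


Grade = (metal in concentrate / concentrate mass) * 100
= (125.49 / 151) * 100
= 0.8310596026 * 100
= 83.106%

83.106%


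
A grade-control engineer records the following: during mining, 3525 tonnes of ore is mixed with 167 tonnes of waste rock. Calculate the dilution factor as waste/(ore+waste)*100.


4.5233%

Total material = ore + waste
= 3525 + 167 = 3692 tonnes
Dilution = waste / total * 100
= 167 / 3692 * 100
= 0.04523293608 * 100
= 4.5233%


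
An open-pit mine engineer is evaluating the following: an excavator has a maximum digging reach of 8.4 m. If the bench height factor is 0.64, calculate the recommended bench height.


Bench height = reach * factor
= 8.4 * 0.64
= 5.376 m

5.376 m


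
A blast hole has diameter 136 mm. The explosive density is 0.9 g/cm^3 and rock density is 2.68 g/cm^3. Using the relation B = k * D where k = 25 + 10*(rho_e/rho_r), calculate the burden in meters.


First, compute k:
rho_e / rho_r = 0.9 / 2.68 = 0.3358208955
k = 25 + 10 * 0.3358208955 = 28.35820896
Then, compute burden:
B = k * D / 1000 = 28.35820896 * 136 / 1000
= 3856.716418 / 1000
= 3.8567 m

3.8567 m


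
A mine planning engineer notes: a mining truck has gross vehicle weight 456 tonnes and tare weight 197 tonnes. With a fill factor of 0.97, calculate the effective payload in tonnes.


251.23 tonnes

Maximum payload = gross - tare
= 456 - 197 = 259 tonnes
Effective payload = max payload * fill factor
= 259 * 0.97
= 251.23 tonnes


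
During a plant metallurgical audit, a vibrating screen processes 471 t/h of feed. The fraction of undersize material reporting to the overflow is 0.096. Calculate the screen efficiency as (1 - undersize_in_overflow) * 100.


90.4%

Screen efficiency = (1 - fraction of undersize in overflow) * 100
= (1 - 0.096) * 100
= 0.904 * 100
= 90.4%


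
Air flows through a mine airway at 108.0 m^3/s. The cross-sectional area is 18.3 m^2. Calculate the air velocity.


5.9016 m/s

Velocity = flow rate / cross-sectional area
= 108.0 / 18.3
= 5.9016 m/s


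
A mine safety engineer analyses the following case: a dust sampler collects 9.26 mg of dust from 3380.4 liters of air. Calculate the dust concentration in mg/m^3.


Convert liters to m^3: 1 m^3 = 1000 L
Concentration = mass / volume * 1000
= 9.26 / 3380.4 * 1000
= 0.00273932079 * 1000
= 2.7393 mg/m^3

2.7393 mg/m^3


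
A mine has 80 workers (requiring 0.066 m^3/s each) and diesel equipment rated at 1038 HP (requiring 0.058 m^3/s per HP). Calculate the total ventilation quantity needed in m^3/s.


Airflow for workers:
Q_people = 80 * 0.066 = 5.28 m^3/s
Airflow for diesel equipment:
Q_diesel = 1038 * 0.058 = 60.204 m^3/s
Total ventilation:
Q_total = 5.28 + 60.204
= 65.484 m^3/s

65.484 m^3/s


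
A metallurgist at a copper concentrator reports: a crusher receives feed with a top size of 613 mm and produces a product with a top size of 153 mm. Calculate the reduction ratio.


4.0065

Reduction ratio = feed size / product size
= 613 / 153
= 4.0065


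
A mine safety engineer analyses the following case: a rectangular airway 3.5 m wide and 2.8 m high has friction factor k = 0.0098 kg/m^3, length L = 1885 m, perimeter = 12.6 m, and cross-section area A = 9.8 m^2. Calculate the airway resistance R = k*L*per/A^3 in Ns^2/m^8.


Compute the numerator:
k * L * per = 0.0098 * 1885 * 12.6
= 232.7598
Compute the denominator:
A^3 = 9.8^3 = 941.192
Resistance:
R = 232.7598 / 941.192
= 0.2473 Ns^2/m^8

0.2473 Ns^2/m^8


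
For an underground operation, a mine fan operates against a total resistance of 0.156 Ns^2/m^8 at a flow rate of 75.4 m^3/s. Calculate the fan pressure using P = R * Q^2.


Compute Q^2:
Q^2 = 75.4^2 = 5685.16
Compute pressure:
P = R * Q^2 = 0.156 * 5685.16
= 886.885 Pa

886.885 Pa


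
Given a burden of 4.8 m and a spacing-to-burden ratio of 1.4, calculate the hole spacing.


Spacing = burden * ratio
= 4.8 * 1.4
= 6.72 m

6.72 m


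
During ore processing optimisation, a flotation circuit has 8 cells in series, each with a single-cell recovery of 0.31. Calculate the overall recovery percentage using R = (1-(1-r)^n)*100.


Complement of single-cell recovery:
1 - r = 1 - 0.31 = 0.69
Raise to power n:
(1 - r)^8 = 0.69^8 = 0.05137983744
Overall recovery:
R = (1 - 0.05137983744) * 100
= 94.862%

94.862%


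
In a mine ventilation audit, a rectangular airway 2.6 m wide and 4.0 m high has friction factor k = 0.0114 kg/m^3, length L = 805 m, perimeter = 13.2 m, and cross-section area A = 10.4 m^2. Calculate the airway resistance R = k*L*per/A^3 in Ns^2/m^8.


0.1077 Ns^2/m^8

Compute the numerator:
k * L * per = 0.0114 * 805 * 13.2
= 121.1364
Compute the denominator:
A^3 = 10.4^3 = 1124.864
Resistance:
R = 121.1364 / 1124.864
= 0.1077 Ns^2/m^8


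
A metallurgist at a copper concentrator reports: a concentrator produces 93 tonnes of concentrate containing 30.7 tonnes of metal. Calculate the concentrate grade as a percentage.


Grade = (metal in concentrate / concentrate mass) * 100
= (30.7 / 93) * 100
= 0.3301075269 * 100
= 33.0108%

33.0108%


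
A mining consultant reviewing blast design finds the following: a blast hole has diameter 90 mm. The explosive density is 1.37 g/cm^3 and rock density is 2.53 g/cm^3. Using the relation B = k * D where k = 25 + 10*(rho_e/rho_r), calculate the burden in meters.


First, compute k:
rho_e / rho_r = 1.37 / 2.53 = 0.5415019763
k = 25 + 10 * 0.5415019763 = 30.41501976
Then, compute burden:
B = k * D / 1000 = 30.41501976 * 90 / 1000
= 2737.351779 / 1000
= 2.7374 m

2.7374 m


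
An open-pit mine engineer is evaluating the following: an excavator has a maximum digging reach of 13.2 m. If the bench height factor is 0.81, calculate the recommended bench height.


10.692 m

Bench height = reach * factor
= 13.2 * 0.81
= 10.692 m


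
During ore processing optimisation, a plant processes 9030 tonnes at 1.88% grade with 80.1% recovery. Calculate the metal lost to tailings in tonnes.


33.783 tonnes

Total metal in feed:
= 9030 * 1.88 / 100 = 169.764 tonnes
Metal recovered:
= 169.764 * 80.1 / 100 = 135.980964 tonnes
Metal lost to tailings:
= 169.764 - 135.980964
= 33.783 tonnes


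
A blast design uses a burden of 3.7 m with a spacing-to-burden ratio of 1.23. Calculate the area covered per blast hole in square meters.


First, find the spacing:
Spacing = burden * ratio = 3.7 * 1.23
= 4.551 m
Then, calculate the area:
Area = burden * spacing = 3.7 * 4.551
= 16.8387 m^2

16.8387 m^2


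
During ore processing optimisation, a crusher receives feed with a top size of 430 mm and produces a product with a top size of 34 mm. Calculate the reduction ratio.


Reduction ratio = feed size / product size
= 430 / 34
= 12.6471

12.6471


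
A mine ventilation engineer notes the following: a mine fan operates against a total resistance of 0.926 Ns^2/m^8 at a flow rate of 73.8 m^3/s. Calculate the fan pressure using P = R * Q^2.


Compute Q^2:
Q^2 = 73.8^2 = 5446.44
Compute pressure:
P = R * Q^2 = 0.926 * 5446.44
= 5043.4034 Pa

5043.4034 Pa


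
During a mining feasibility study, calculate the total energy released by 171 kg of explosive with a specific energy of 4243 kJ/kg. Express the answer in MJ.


725.553 MJ

Energy = mass * specific_energy / 1000
= 171 * 4243 / 1000
= 725553 / 1000
= 725.553 MJ


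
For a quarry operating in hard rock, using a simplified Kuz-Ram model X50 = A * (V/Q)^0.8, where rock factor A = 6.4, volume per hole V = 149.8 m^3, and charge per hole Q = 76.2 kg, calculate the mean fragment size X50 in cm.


10.9907 cm

Compute V/Q:
V/Q = 149.8 / 76.2 = 1.965879265
Raise to the power 0.8:
(V/Q)^0.8 = 1.965879265^0.8 = 1.717297247
Multiply by A:
X50 = 6.4 * 1.717297247
= 10.9907 cm


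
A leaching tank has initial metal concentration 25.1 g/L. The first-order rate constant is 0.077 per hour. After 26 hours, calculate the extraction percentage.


Compute the exponent:
-k * t = -0.077 * 26 = -2.002
Remaining concentration:
C = 25.1 * exp(-2.002)
= 25.1 * 0.1350648832
= 3.390128567 g/L
Extracted = 25.1 - 3.390128567 = 21.70987143 g/L
Extraction % = 21.70987143 / 25.1 * 100
= 86.4935%

86.4935%


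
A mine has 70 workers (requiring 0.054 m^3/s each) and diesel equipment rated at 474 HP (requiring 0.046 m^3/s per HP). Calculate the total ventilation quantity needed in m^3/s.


25.584 m^3/s

Airflow for workers:
Q_people = 70 * 0.054 = 3.78 m^3/s
Airflow for diesel equipment:
Q_diesel = 474 * 0.046 = 21.804 m^3/s
Total ventilation:
Q_total = 3.78 + 21.804
= 25.584 m^3/s


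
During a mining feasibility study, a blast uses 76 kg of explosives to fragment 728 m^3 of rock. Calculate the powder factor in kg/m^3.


Powder factor = explosive mass / rock volume
= 76 / 728
= 0.1044 kg/m^3

0.1044 kg/m^3


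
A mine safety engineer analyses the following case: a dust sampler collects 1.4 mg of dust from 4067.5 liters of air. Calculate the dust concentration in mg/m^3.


Convert liters to m^3: 1 m^3 = 1000 L
Concentration = mass / volume * 1000
= 1.4 / 4067.5 * 1000
= 0.000344191764 * 1000
= 0.3442 mg/m^3

0.3442 mg/m^3


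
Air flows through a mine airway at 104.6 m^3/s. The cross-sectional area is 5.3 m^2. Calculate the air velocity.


19.7358 m/s

Velocity = flow rate / cross-sectional area
= 104.6 / 5.3
= 19.7358 m/s


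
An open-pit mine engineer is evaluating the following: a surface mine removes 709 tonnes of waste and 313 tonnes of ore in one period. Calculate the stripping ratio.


Stripping ratio = waste tonnage / ore tonnage
= 709 / 313
= 2.2652

2.2652


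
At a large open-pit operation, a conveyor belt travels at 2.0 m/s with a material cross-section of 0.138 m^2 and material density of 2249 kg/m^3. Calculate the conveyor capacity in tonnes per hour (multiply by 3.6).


Volumetric flow = speed * area
= 2.0 * 0.138 = 0.276 m^3/s
Mass flow = volumetric * density
= 0.276 * 2249 = 620.724 kg/s
Convert to t/h: multiply by 3.6
Capacity = 620.724 * 3.6
= 2234.6064 t/h

2234.6064 t/h


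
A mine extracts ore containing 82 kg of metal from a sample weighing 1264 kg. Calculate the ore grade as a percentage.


6.4873%

Ore grade = (metal mass / ore mass) * 100
= (82 / 1264) * 100
= 0.06487341772 * 100
= 6.4873%


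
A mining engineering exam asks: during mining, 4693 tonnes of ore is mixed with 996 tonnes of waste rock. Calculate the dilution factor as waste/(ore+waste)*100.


Total material = ore + waste
= 4693 + 996 = 5689 tonnes
Dilution = waste / total * 100
= 996 / 5689 * 100
= 0.1750747056 * 100
= 17.5075%

17.5075%


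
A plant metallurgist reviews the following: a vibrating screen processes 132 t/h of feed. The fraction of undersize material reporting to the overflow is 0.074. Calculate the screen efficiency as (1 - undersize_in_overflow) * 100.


92.6%

Screen efficiency = (1 - fraction of undersize in overflow) * 100
= (1 - 0.074) * 100
= 0.926 * 100
= 92.6%


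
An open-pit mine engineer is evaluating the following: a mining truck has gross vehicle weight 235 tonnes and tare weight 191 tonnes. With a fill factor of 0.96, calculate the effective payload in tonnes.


Maximum payload = gross - tare
= 235 - 191 = 44 tonnes
Effective payload = max payload * fill factor
= 44 * 0.96
= 42.24 tonnes

42.24 tonnes


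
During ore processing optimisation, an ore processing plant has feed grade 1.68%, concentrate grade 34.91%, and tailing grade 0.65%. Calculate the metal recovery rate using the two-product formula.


Using the two-product formula:
R = 100 * c * (f - t) / (f * (c - t))
Numerator = 100 * 34.91 * (1.68 - 0.65)
= 100 * 34.91 * 1.03
= 3595.73
Denominator = 1.68 * (34.91 - 0.65)
= 1.68 * 34.26
= 57.5568
R = 3595.73 / 57.5568
= 62.4727%

62.4727%


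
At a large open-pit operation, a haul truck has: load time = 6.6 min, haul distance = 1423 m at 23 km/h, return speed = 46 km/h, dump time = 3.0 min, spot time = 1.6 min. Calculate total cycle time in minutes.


16.7683 min

Convert haul speed to m/min: 23 * 1000/60 = 383.3333333 m/min
Haul time = 1423 / 383.3333333 = 3.712173913 min
Convert return speed to m/min: 46 * 1000/60 = 766.6666667 m/min
Return time = 1423 / 766.6666667 = 1.856086957 min
Total cycle time:
= 6.6 + 3.712173913 + 3.0 + 1.856086957 + 1.6
= 16.7683 min


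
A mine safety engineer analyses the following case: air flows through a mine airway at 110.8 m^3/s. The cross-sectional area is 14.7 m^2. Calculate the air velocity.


Velocity = flow rate / cross-sectional area
= 110.8 / 14.7
= 7.5374 m/s

7.5374 m/s


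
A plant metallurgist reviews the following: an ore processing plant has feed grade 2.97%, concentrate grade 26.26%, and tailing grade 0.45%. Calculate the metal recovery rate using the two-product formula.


86.3278%

Using the two-product formula:
R = 100 * c * (f - t) / (f * (c - t))
Numerator = 100 * 26.26 * (2.97 - 0.45)
= 100 * 26.26 * 2.52
= 6617.52
Denominator = 2.97 * (26.26 - 0.45)
= 2.97 * 25.81
= 76.6557
R = 6617.52 / 76.6557
= 86.3278%


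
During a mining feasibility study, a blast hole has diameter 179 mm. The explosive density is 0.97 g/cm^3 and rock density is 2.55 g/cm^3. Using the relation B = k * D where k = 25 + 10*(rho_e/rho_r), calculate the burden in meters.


5.1559 m

First, compute k:
rho_e / rho_r = 0.97 / 2.55 = 0.3803921569
k = 25 + 10 * 0.3803921569 = 28.80392157
Then, compute burden:
B = k * D / 1000 = 28.80392157 * 179 / 1000
= 5155.901961 / 1000
= 5.1559 m


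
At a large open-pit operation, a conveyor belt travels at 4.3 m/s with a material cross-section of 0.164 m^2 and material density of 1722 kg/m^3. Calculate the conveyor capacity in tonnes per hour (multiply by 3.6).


4371.6758 t/h

Volumetric flow = speed * area
= 4.3 * 0.164 = 0.7052 m^3/s
Mass flow = volumetric * density
= 0.7052 * 1722 = 1214.3544 kg/s
Convert to t/h: multiply by 3.6
Capacity = 1214.3544 * 3.6
= 4371.6758 t/h


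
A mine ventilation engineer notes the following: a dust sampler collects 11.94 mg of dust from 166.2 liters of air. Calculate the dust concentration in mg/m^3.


71.8412 mg/m^3

Convert liters to m^3: 1 m^3 = 1000 L
Concentration = mass / volume * 1000
= 11.94 / 166.2 * 1000
= 0.07184115523 * 1000
= 71.8412 mg/m^3


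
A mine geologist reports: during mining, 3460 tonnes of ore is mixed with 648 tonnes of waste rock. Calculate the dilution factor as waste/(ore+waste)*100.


15.7741%

Total material = ore + waste
= 3460 + 648 = 4108 tonnes
Dilution = waste / total * 100
= 648 / 4108 * 100
= 0.1577409932 * 100
= 15.7741%


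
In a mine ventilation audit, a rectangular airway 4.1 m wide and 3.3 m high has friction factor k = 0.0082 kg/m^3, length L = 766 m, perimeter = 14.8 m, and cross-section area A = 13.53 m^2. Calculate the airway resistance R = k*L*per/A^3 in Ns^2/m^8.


0.0375 Ns^2/m^8

Compute the numerator:
k * L * per = 0.0082 * 766 * 14.8
= 92.96176
Compute the denominator:
A^3 = 13.53^3 = 2476.813977
Resistance:
R = 92.96176 / 2476.813977
= 0.0375 Ns^2/m^8


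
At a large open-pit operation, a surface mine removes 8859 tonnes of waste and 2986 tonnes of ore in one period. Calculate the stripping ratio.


2.9668

Stripping ratio = waste tonnage / ore tonnage
= 8859 / 2986
= 2.9668


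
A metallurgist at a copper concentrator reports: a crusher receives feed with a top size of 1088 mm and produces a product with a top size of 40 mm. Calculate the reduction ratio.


Reduction ratio = feed size / product size
= 1088 / 40
= 27.2

27.2


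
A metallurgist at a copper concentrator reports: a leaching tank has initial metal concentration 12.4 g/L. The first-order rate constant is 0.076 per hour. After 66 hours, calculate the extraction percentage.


Compute the exponent:
-k * t = -0.076 * 66 = -5.016
Remaining concentration:
C = 12.4 * exp(-5.016)
= 12.4 * 0.006630997723
= 0.08222437176 g/L
Extracted = 12.4 - 0.08222437176 = 12.31777563 g/L
Extraction % = 12.31777563 / 12.4 * 100
= 99.3369%

99.3369%


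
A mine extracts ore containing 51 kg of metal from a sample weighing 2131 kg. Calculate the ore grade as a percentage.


Ore grade = (metal mass / ore mass) * 100
= (51 / 2131) * 100
= 0.02393242609 * 100
= 2.3932%

2.3932%


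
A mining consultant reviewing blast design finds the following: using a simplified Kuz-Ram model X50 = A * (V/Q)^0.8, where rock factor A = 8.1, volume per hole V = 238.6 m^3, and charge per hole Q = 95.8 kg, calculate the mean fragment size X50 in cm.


16.8085 cm

Compute V/Q:
V/Q = 238.6 / 95.8 = 2.490605428
Raise to the power 0.8:
(V/Q)^0.8 = 2.490605428^0.8 = 2.075123479
Multiply by A:
X50 = 8.1 * 2.075123479
= 16.8085 cm


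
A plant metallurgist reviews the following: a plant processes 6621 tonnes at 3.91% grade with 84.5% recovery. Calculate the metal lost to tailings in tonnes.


Total metal in feed:
= 6621 * 3.91 / 100 = 258.8811 tonnes
Metal recovered:
= 258.8811 * 84.5 / 100 = 218.7545295 tonnes
Metal lost to tailings:
= 258.8811 - 218.7545295
= 40.1266 tonnes

40.1266 tonnes


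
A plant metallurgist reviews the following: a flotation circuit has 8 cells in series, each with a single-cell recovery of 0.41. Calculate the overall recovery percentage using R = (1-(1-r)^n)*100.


98.5317%

Complement of single-cell recovery:
1 - r = 1 - 0.41 = 0.59
Raise to power n:
(1 - r)^8 = 0.59^8 = 0.01468304376
Overall recovery:
R = (1 - 0.01468304376) * 100
= 98.5317%


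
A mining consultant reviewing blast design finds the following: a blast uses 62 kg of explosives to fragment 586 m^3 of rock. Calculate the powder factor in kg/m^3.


0.1058 kg/m^3

Powder factor = explosive mass / rock volume
= 62 / 586
= 0.1058 kg/m^3


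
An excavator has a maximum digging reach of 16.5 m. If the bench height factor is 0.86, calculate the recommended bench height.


Bench height = reach * factor
= 16.5 * 0.86
= 14.19 m

14.19 m


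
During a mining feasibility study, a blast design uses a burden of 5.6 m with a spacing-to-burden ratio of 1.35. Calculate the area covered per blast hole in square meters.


42.336 m^2

First, find the spacing:
Spacing = burden * ratio = 5.6 * 1.35
= 7.56 m
Then, calculate the area:
Area = burden * spacing = 5.6 * 7.56
= 42.336 m^2


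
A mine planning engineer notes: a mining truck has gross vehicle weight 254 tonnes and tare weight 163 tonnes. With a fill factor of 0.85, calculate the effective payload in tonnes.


77.35 tonnes

Maximum payload = gross - tare
= 254 - 163 = 91 tonnes
Effective payload = max payload * fill factor
= 91 * 0.85
= 77.35 tonnes


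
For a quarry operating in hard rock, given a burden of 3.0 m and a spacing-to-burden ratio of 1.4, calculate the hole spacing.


Spacing = burden * ratio
= 3.0 * 1.4
= 4.2 m

4.2 m


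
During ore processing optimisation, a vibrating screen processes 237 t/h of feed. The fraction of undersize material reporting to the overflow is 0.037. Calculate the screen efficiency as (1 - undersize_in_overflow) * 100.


96.3%

Screen efficiency = (1 - fraction of undersize in overflow) * 100
= (1 - 0.037) * 100
= 0.963 * 100
= 96.3%


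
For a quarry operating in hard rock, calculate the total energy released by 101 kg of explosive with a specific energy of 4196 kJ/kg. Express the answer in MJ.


423.796 MJ

Energy = mass * specific_energy / 1000
= 101 * 4196 / 1000
= 423796 / 1000
= 423.796 MJ


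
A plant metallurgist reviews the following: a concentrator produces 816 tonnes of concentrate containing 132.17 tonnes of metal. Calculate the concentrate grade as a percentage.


16.1973%

Grade = (metal in concentrate / concentrate mass) * 100
= (132.17 / 816) * 100
= 0.1619730392 * 100
= 16.1973%


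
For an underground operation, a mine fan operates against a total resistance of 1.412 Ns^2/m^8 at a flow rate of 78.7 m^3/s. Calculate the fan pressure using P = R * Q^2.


8745.4903 Pa

Compute Q^2:
Q^2 = 78.7^2 = 6193.69
Compute pressure:
P = R * Q^2 = 1.412 * 6193.69
= 8745.4903 Pa


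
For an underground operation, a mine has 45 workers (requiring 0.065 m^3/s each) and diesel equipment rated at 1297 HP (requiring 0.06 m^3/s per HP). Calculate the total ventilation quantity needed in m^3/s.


80.745 m^3/s

Airflow for workers:
Q_people = 45 * 0.065 = 2.925 m^3/s
Airflow for diesel equipment:
Q_diesel = 1297 * 0.06 = 77.82 m^3/s
Total ventilation:
Q_total = 2.925 + 77.82
= 80.745 m^3/s


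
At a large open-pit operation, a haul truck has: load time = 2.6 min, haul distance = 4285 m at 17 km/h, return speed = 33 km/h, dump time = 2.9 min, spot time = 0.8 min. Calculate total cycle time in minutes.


Convert haul speed to m/min: 17 * 1000/60 = 283.3333333 m/min
Haul time = 4285 / 283.3333333 = 15.12352941 min
Convert return speed to m/min: 33 * 1000/60 = 550 m/min
Return time = 4285 / 550 = 7.790909091 min
Total cycle time:
= 2.6 + 15.12352941 + 2.9 + 7.790909091 + 0.8
= 29.2144 min

29.2144 min


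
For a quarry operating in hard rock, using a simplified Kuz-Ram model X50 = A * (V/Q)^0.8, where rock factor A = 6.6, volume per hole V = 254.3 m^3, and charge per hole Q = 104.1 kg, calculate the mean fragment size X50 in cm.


13.4853 cm

Compute V/Q:
V/Q = 254.3 / 104.1 = 2.44284342
Raise to the power 0.8:
(V/Q)^0.8 = 2.44284342^0.8 = 2.043226462
Multiply by A:
X50 = 6.6 * 2.043226462
= 13.4853 cm


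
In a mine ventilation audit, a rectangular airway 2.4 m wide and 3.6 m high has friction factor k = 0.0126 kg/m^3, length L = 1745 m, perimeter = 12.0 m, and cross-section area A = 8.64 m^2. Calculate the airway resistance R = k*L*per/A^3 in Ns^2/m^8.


0.4091 Ns^2/m^8

Compute the numerator:
k * L * per = 0.0126 * 1745 * 12.0
= 263.844
Compute the denominator:
A^3 = 8.64^3 = 644.972544
Resistance:
R = 263.844 / 644.972544
= 0.4091 Ns^2/m^8


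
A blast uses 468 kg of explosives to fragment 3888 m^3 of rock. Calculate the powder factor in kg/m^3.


Powder factor = explosive mass / rock volume
= 468 / 3888
= 0.1204 kg/m^3

0.1204 kg/m^3


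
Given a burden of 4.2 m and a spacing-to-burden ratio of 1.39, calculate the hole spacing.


Spacing = burden * ratio
= 4.2 * 1.39
= 5.838 m

5.838 m


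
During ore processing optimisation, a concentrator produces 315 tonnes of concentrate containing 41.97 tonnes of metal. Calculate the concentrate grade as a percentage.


Grade = (metal in concentrate / concentrate mass) * 100
= (41.97 / 315) * 100
= 0.1332380952 * 100
= 13.3238%

13.3238%


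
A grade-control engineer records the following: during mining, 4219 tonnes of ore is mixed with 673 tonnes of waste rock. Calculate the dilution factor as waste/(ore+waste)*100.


Total material = ore + waste
= 4219 + 673 = 4892 tonnes
Dilution = waste / total * 100
= 673 / 4892 * 100
= 0.1375715454 * 100
= 13.7572%

13.7572%


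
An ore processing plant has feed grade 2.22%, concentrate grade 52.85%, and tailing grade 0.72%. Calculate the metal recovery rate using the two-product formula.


68.5008%

Using the two-product formula:
R = 100 * c * (f - t) / (f * (c - t))
Numerator = 100 * 52.85 * (2.22 - 0.72)
= 100 * 52.85 * 1.5
= 7927.5
Denominator = 2.22 * (52.85 - 0.72)
= 2.22 * 52.13
= 115.7286
R = 7927.5 / 115.7286
= 68.5008%


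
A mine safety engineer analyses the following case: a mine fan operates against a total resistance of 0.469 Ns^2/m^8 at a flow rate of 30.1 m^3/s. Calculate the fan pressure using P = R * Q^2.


424.9187 Pa

Compute Q^2:
Q^2 = 30.1^2 = 906.01
Compute pressure:
P = R * Q^2 = 0.469 * 906.01
= 424.9187 Pa


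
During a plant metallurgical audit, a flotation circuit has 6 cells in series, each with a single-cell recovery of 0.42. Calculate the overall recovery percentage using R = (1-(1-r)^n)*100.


96.1931%

Complement of single-cell recovery:
1 - r = 1 - 0.42 = 0.58
Raise to power n:
(1 - r)^6 = 0.58^6 = 0.03806869254
Overall recovery:
R = (1 - 0.03806869254) * 100
= 96.1931%


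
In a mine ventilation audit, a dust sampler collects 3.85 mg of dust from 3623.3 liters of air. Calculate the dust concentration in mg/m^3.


Convert liters to m^3: 1 m^3 = 1000 L
Concentration = mass / volume * 1000
= 3.85 / 3623.3 * 1000
= 0.001062567273 * 1000
= 1.0626 mg/m^3

1.0626 mg/m^3


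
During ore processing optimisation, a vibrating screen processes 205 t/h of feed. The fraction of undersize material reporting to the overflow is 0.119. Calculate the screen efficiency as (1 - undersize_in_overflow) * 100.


Screen efficiency = (1 - fraction of undersize in overflow) * 100
= (1 - 0.119) * 100
= 0.881 * 100
= 88.1%

88.1%


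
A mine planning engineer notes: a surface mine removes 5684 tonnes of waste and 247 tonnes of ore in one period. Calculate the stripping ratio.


Stripping ratio = waste tonnage / ore tonnage
= 5684 / 247
= 23.0121

23.0121


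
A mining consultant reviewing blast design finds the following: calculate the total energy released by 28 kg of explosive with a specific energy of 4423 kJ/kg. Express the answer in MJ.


123.844 MJ

Energy = mass * specific_energy / 1000
= 28 * 4423 / 1000
= 123844 / 1000
= 123.844 MJ


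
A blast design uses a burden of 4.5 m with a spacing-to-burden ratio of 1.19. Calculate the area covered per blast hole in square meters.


First, find the spacing:
Spacing = burden * ratio = 4.5 * 1.19
= 5.355 m
Then, calculate the area:
Area = burden * spacing = 4.5 * 5.355
= 24.0975 m^2

24.0975 m^2


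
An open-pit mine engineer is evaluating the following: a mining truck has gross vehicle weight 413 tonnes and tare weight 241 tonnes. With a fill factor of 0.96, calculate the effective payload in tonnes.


Maximum payload = gross - tare
= 413 - 241 = 172 tonnes
Effective payload = max payload * fill factor
= 172 * 0.96
= 165.12 tonnes

165.12 tonnes


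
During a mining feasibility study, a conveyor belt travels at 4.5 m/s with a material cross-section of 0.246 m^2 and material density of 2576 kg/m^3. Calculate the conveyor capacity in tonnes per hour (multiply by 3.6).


10265.8752 t/h

Volumetric flow = speed * area
= 4.5 * 0.246 = 1.107 m^3/s
Mass flow = volumetric * density
= 1.107 * 2576 = 2851.632 kg/s
Convert to t/h: multiply by 3.6
Capacity = 2851.632 * 3.6
= 10265.8752 t/h


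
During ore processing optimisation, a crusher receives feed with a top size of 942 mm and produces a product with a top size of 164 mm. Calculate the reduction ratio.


5.7439

Reduction ratio = feed size / product size
= 942 / 164
= 5.7439


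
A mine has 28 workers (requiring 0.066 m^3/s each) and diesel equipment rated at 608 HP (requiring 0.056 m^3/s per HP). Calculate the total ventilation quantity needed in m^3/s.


Airflow for workers:
Q_people = 28 * 0.066 = 1.848 m^3/s
Airflow for diesel equipment:
Q_diesel = 608 * 0.056 = 34.048 m^3/s
Total ventilation:
Q_total = 1.848 + 34.048
= 35.896 m^3/s

35.896 m^3/s


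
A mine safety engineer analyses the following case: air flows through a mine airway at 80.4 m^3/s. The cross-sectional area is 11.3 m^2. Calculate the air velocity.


7.115 m/s

Velocity = flow rate / cross-sectional area
= 80.4 / 11.3
= 7.115 m/s


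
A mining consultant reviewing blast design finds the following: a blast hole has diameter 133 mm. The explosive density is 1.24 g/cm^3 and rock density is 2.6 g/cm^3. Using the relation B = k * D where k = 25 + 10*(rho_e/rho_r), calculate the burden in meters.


First, compute k:
rho_e / rho_r = 1.24 / 2.6 = 0.4769230769
k = 25 + 10 * 0.4769230769 = 29.76923077
Then, compute burden:
B = k * D / 1000 = 29.76923077 * 133 / 1000
= 3959.307692 / 1000
= 3.9593 m

3.9593 m


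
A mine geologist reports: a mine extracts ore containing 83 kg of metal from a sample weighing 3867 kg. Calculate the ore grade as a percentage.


Ore grade = (metal mass / ore mass) * 100
= (83 / 3867) * 100
= 0.02146366693 * 100
= 2.1464%

2.1464%


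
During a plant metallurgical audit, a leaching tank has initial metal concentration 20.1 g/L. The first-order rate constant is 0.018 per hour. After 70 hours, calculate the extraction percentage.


Compute the exponent:
-k * t = -0.018 * 70 = -1.26
Remaining concentration:
C = 20.1 * exp(-1.26)
= 20.1 * 0.2836540265
= 5.701445933 g/L
Extracted = 20.1 - 5.701445933 = 14.39855407 g/L
Extraction % = 14.39855407 / 20.1 * 100
= 71.6346%

71.6346%
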